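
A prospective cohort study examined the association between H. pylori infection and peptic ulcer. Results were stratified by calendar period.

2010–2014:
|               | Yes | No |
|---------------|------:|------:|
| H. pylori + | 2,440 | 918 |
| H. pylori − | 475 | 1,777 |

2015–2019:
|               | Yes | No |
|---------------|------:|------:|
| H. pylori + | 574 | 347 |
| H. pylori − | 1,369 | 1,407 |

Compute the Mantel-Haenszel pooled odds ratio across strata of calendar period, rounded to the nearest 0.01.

4.81

OR_MH = Σ(aᵢdᵢ/nᵢ) / Σ(bᵢcᵢ/nᵢ), where nᵢ is the stratum total.
Stratum 1 (2010–2014): n = 5610; a·d/n = 2440·1777/5610 = 772.8841; b·c/n = 918·475/5610 = 77.7273
Stratum 2 (2015–2019): n = 3697; a·d/n = 574·1407/3697 = 218.4523; b·c/n = 347·1369/3697 = 128.4942
OR_MH = (772.8841 + 218.4523) / (77.7273 + 128.4942) = 991.3364 / 206.2215 = 4.80714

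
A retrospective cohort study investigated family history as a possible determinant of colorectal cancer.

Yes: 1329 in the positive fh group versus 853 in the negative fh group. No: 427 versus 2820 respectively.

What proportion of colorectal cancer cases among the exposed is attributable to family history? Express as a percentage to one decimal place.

From the description: a = 1329, b = 427, c = 853, d = 2820.
Risk in exposed = 1329/1756 = 0.75683; risk in unexposed = 853/3673 = 0.23224.
RR = 0.75683/0.23224 = 3.25891
AR% = (RR − 1)/RR × 100 = (3.25891 − 1)/3.25891 × 100 = 69.3149%

69.3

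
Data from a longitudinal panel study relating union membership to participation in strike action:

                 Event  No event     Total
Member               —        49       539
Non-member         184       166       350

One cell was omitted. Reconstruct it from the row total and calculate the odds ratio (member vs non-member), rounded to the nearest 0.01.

9.02

The missing cell is in the exposed row: 539 − 49 = 490.
So a = 490, b = 49, c = 184, d = 166.
OR = (a·d)/(b·c) = (490 × 166) / (49 × 184) = 81340 / 9016 = 9.02174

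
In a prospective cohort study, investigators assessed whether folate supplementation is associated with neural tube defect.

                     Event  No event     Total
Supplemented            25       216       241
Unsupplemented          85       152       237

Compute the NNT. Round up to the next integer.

4

Risk in treated group = 25/241 = 0.10373; risk in control = 85/237 = 0.35865.
Absolute risk reduction = 0.35865 − 0.10373 = 0.25492
NNT = 1 / ARR = 1 / 0.25492 = 3.923 → round up → 4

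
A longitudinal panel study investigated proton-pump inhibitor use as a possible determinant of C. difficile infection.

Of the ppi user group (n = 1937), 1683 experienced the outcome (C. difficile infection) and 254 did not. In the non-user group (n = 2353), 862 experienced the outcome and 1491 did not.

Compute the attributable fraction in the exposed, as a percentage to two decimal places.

57.84

From the description: a = 1683, b = 254, c = 862, d = 1491.
Risk in exposed = 1683/1937 = 0.86887; risk in unexposed = 862/2353 = 0.36634.
RR = 0.86887/0.36634 = 2.37175
AR% = (RR − 1)/RR × 100 = (2.37175 − 1)/2.37175 × 100 = 57.8371%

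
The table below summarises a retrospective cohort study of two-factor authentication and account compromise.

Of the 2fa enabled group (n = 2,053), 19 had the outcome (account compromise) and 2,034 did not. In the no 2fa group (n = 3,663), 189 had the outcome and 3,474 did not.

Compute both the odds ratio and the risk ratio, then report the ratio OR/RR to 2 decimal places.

0.96

From the description: a = 19, b = 2034, c = 189, d = 3474.
OR = (19·3474)/(2034·189) = 66006/384426 = 0.17170
Risk in exposed = 19/2053 = 0.00925; risk in unexposed = 189/3663 = 0.05160; RR = 0.17937
OR/RR = 0.17170 / 0.17937 = 0.95726
The outcome is rare in both groups, so OR ≈ RR (ratio near 1).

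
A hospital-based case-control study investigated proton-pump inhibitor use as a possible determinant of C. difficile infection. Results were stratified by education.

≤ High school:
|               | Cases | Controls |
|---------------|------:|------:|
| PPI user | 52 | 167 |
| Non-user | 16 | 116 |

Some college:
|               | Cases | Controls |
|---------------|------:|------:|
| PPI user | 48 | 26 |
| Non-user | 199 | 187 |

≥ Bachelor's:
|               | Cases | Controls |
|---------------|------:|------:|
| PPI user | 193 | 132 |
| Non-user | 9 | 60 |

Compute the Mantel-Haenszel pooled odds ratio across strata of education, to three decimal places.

3.021

OR_MH = Σ(aᵢdᵢ/nᵢ) / Σ(bᵢcᵢ/nᵢ), where nᵢ is the stratum total.
Stratum 1 (≤ High school): n = 351; a·d/n = 52·116/351 = 17.1852; b·c/n = 167·16/351 = 7.6125
Stratum 2 (Some college): n = 460; a·d/n = 48·187/460 = 19.5130; b·c/n = 26·199/460 = 11.2478
Stratum 3 (≥ Bachelor's): n = 394; a·d/n = 193·60/394 = 29.3909; b·c/n = 132·9/394 = 3.0152
OR_MH = (17.1852 + 19.5130 + 29.3909) / (7.6125 + 11.2478 + 3.0152) = 66.0891 / 21.8756 = 3.02113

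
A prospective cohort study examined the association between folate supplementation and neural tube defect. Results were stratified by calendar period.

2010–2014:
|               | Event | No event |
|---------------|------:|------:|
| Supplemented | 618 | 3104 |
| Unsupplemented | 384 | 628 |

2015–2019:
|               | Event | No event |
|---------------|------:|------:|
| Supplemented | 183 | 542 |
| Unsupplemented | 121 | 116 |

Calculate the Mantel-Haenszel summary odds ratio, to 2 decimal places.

OR_MH = Σ(aᵢdᵢ/nᵢ) / Σ(bᵢcᵢ/nᵢ), where nᵢ is the stratum total.
Stratum 1 (2010–2014): n = 4734; a·d/n = 618·628/4734 = 81.9823; b·c/n = 3104·384/4734 = 251.7820
Stratum 2 (2015–2019): n = 962; a·d/n = 183·116/962 = 22.0665; b·c/n = 542·121/962 = 68.1726
OR_MH = (81.9823 + 22.0665) / (251.7820 + 68.1726) = 104.0488 / 319.9546 = 0.32520

0.33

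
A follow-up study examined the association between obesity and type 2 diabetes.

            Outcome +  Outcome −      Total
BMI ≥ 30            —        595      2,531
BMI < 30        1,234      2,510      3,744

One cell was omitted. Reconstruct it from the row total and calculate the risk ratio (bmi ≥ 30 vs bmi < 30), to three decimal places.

2.321

The missing cell is in the exposed row: 2531 − 595 = 1936.
So a = 1936, b = 595, c = 1234, d = 2510.
RR = [a/(a+b)] / [c/(c+d)] = (1936/2531) / (1234/3744) = 0.76492/0.32959 = 2.32078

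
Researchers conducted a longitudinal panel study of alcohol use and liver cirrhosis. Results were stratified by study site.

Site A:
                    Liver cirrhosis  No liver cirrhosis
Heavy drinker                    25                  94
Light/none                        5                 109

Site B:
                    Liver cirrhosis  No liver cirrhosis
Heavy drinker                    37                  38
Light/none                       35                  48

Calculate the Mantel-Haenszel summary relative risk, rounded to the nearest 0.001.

1.652

RR_MH = Σ(aᵢ·n₀ᵢ/nᵢ) / Σ(cᵢ·n₁ᵢ/nᵢ), with n₁ᵢ = aᵢ+bᵢ (exposed), n₀ᵢ = cᵢ+dᵢ (unexposed), nᵢ = n₁ᵢ+n₀ᵢ.
Stratum 1 (Site A): n₁ = 119, n₀ = 114, n = 233; a·n₀/n = 25·114/233 = 12.2318; c·n₁/n = 5·119/233 = 2.5536
Stratum 2 (Site B): n₁ = 75, n₀ = 83, n = 158; a·n₀/n = 37·83/158 = 19.4367; c·n₁/n = 35·75/158 = 16.6139
RR_MH = (12.2318 + 19.4367) / (2.5536 + 16.6139) = 31.6685 / 19.1676 = 1.65219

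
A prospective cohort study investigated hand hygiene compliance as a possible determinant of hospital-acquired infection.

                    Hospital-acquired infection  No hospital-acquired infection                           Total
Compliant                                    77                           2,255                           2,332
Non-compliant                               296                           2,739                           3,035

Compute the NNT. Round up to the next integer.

Risk in treated group = 77/2332 = 0.03302; risk in control = 296/3035 = 0.09753.
Absolute risk reduction = 0.09753 − 0.03302 = 0.06451
NNT = 1 / ARR = 1 / 0.06451 = 15.501 → round up → 16

16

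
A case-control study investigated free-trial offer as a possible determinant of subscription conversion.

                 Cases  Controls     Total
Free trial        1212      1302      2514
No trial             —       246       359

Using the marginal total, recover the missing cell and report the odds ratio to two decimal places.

The missing cell is in the unexposed row: 359 − 246 = 113.
So a = 1212, b = 1302, c = 113, d = 246.
OR = (a·d)/(b·c) = (1212 × 246) / (1302 × 113) = 298152 / 147126 = 2.02651

2.03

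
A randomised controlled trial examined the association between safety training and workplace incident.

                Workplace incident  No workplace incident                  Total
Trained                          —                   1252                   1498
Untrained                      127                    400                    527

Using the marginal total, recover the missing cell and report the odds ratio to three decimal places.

0.619

The missing cell is in the exposed row: 1498 − 1252 = 246.
So a = 246, b = 1252, c = 127, d = 400.
OR = (a·d)/(b·c) = (246 × 400) / (1252 × 127) = 98400 / 159004 = 0.61885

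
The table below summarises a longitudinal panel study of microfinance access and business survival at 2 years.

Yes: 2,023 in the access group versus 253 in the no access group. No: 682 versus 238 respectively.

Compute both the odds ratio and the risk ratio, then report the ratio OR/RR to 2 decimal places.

From the description: a = 2023, b = 682, c = 253, d = 238.
OR = (2023·238)/(682·253) = 481474/172546 = 2.79041
Risk in exposed = 2023/2705 = 0.74787; risk in unexposed = 253/491 = 0.51527; RR = 1.45141
OR/RR = 2.79041 / 1.45141 = 1.92255
The outcome is not rare, so the OR lies further from 1 than the RR.

1.92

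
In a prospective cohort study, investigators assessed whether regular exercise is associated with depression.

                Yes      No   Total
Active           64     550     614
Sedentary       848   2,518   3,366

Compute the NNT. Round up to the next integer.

7

Risk in treated group = 64/614 = 0.10423; risk in control = 848/3366 = 0.25193.
Absolute risk reduction = 0.25193 − 0.10423 = 0.14770
NNT = 1 / ARR = 1 / 0.14770 = 6.771 → round up → 7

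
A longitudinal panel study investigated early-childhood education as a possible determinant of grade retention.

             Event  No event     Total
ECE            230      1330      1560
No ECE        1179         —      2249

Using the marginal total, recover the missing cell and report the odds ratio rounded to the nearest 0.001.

0.157

The missing cell is in the unexposed row: 2249 − 1179 = 1070.
So a = 230, b = 1330, c = 1179, d = 1070.
OR = (a·d)/(b·c) = (230 × 1070) / (1330 × 1179) = 246100 / 1568070 = 0.15694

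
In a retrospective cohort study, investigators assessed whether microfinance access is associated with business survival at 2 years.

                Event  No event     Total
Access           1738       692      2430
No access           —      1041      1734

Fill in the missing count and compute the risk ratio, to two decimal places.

The missing cell is in the unexposed row: 1734 − 1041 = 693.
So a = 1738, b = 692, c = 693, d = 1041.
RR = [a/(a+b)] / [c/(c+d)] = (1738/2430) / (693/1734) = 0.71523/0.39965 = 1.78961

1.79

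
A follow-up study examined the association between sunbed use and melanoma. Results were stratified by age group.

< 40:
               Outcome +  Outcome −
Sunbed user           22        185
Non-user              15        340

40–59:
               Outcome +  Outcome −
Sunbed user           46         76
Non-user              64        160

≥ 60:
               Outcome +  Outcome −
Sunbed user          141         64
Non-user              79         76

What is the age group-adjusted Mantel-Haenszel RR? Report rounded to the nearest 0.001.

1.428

RR_MH = Σ(aᵢ·n₀ᵢ/nᵢ) / Σ(cᵢ·n₁ᵢ/nᵢ), with n₁ᵢ = aᵢ+bᵢ (exposed), n₀ᵢ = cᵢ+dᵢ (unexposed), nᵢ = n₁ᵢ+n₀ᵢ.
Stratum 1 (< 40): n₁ = 207, n₀ = 355, n = 562; a·n₀/n = 22·355/562 = 13.8968; c·n₁/n = 15·207/562 = 5.5249
Stratum 2 (40–59): n₁ = 122, n₀ = 224, n = 346; a·n₀/n = 46·224/346 = 29.7803; c·n₁/n = 64·122/346 = 22.5665
Stratum 3 (≥ 60): n₁ = 205, n₀ = 155, n = 360; a·n₀/n = 141·155/360 = 60.7083; c·n₁/n = 79·205/360 = 44.9861
RR_MH = (13.8968 + 29.7803 + 60.7083) / (5.5249 + 22.5665 + 44.9861) = 104.3855 / 73.0775 = 1.42842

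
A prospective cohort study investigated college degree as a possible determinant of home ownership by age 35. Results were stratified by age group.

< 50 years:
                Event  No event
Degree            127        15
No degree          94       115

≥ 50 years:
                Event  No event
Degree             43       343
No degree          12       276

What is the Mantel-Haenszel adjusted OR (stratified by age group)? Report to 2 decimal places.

OR_MH = Σ(aᵢdᵢ/nᵢ) / Σ(bᵢcᵢ/nᵢ), where nᵢ is the stratum total.
Stratum 1 (< 50 years): n = 351; a·d/n = 127·115/351 = 41.6097; b·c/n = 15·94/351 = 4.0171
Stratum 2 (≥ 50 years): n = 674; a·d/n = 43·276/674 = 17.6083; b·c/n = 343·12/674 = 6.1068
OR_MH = (41.6097 + 17.6083) / (4.0171 + 6.1068) = 59.2180 / 10.1239 = 5.84932

5.85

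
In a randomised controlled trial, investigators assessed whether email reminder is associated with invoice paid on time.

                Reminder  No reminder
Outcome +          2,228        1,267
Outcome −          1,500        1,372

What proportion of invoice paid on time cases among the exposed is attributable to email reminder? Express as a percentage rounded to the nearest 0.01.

19.67

Reading the table with exposure as columns: a = 2228 (Reminder, case), b = 1500 (Reminder, non-case), c = 1267 (No reminder, case), d = 1372.
Risk in exposed = 2228/3728 = 0.59764; risk in unexposed = 1267/2639 = 0.48011.
RR = 0.59764/0.48011 = 1.24481
AR% = (RR − 1)/RR × 100 = (1.24481 − 1)/1.24481 × 100 = 19.6663%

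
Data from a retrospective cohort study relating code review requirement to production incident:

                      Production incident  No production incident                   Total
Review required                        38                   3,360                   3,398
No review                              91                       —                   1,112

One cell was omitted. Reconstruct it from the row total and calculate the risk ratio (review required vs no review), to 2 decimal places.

0.14

The missing cell is in the unexposed row: 1112 − 91 = 1021.
So a = 38, b = 3360, c = 91, d = 1021.
RR = [a/(a+b)] / [c/(c+d)] = (38/3398) / (91/1112) = 0.01118/0.08183 = 0.13665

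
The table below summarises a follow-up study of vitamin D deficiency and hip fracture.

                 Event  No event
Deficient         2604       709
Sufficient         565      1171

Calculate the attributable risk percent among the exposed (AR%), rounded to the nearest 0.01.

58.59

Cells: a = 2604, b = 709, c = 565, d = 1171.
Risk in exposed = 2604/3313 = 0.78599; risk in unexposed = 565/1736 = 0.32546.
RR = 0.78599/0.32546 = 2.41502
AR% = (RR − 1)/RR × 100 = (2.41502 − 1)/2.41502 × 100 = 58.5925%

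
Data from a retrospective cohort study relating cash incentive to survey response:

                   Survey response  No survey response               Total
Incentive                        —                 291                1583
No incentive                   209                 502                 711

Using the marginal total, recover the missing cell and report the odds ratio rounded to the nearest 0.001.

The missing cell is in the exposed row: 1583 − 291 = 1292.
So a = 1292, b = 291, c = 209, d = 502.
OR = (a·d)/(b·c) = (1292 × 502) / (291 × 209) = 648584 / 60819 = 10.66417

10.664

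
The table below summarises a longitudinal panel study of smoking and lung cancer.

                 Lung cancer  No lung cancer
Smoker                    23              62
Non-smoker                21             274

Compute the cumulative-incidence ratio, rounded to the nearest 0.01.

Cells: a = 23, b = 62, c = 21, d = 274.
Risk in exposed = 23/85 = 0.27059; risk in unexposed = 21/295 = 0.07119.
RR = 0.27059 / 0.07119 = 3.80112
The risk among the exposed is 3.80 times that among the unexposed.

3.80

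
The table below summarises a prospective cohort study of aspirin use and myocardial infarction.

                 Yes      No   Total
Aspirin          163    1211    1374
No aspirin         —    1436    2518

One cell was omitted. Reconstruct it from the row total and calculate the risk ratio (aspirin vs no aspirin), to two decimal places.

0.28

The missing cell is in the unexposed row: 2518 − 1436 = 1082.
So a = 163, b = 1211, c = 1082, d = 1436.
RR = [a/(a+b)] / [c/(c+d)] = (163/1374) / (1082/2518) = 0.11863/0.42971 = 0.27608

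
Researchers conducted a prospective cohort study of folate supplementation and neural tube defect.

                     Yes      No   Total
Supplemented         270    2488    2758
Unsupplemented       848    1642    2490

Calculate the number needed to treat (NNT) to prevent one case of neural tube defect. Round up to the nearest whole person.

Risk in treated group = 270/2758 = 0.09790; risk in control = 848/2490 = 0.34056.
Absolute risk reduction = 0.34056 − 0.09790 = 0.24267
NNT = 1 / ARR = 1 / 0.24267 = 4.121 → round up → 5

5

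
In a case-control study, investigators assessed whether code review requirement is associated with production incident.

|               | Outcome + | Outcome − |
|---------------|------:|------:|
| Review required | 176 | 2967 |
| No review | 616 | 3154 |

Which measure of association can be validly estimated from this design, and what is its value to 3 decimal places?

Cells: a = 176, b = 2967, c = 616, d = 3154.
This is a case-control study: participants were sampled on outcome status, so risks in the source population cannot be estimated directly — relative risk is not valid here. The odds ratio is the appropriate measure.
OR = (a·d)/(b·c) = (176 × 3154) / (2967 × 616) = 555104 / 1827672 = 0.30372

0.304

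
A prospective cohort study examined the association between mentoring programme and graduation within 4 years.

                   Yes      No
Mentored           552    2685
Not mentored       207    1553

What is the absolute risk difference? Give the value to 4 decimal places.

0.0529

Cells: a = 552, b = 2685, c = 207, d = 1553.
Risk in exposed = 552/3237 = 0.170528; risk in unexposed = 207/1760 = 0.117614.
Risk difference = 0.170528 − 0.117614 = 0.052915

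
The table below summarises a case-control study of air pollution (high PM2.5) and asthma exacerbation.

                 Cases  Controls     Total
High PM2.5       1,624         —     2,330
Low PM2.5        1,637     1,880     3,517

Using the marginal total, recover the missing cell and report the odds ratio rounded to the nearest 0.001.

The missing cell is in the exposed row: 2330 − 1624 = 706.
So a = 1624, b = 706, c = 1637, d = 1880.
OR = (a·d)/(b·c) = (1624 × 1880) / (706 × 1637) = 3053120 / 1155722 = 2.64174

2.642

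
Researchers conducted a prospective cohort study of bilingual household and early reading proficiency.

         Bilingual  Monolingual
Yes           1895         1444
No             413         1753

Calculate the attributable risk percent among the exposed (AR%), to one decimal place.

Reading the table with exposure as columns: a = 1895 (Bilingual, case), b = 413 (Bilingual, non-case), c = 1444 (Monolingual, case), d = 1753.
Risk in exposed = 1895/2308 = 0.82106; risk in unexposed = 1444/3197 = 0.45167.
RR = 0.82106/0.45167 = 1.81781
AR% = (RR − 1)/RR × 100 = (1.81781 − 1)/1.81781 × 100 = 44.9888%

45.0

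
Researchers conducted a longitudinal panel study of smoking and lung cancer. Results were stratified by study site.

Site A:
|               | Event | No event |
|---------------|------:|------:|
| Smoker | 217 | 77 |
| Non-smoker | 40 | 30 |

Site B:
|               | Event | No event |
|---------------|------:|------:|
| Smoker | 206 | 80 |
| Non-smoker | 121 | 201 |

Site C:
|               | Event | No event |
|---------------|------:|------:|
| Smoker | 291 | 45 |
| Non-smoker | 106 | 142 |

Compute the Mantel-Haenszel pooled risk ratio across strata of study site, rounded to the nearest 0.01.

1.83

RR_MH = Σ(aᵢ·n₀ᵢ/nᵢ) / Σ(cᵢ·n₁ᵢ/nᵢ), with n₁ᵢ = aᵢ+bᵢ (exposed), n₀ᵢ = cᵢ+dᵢ (unexposed), nᵢ = n₁ᵢ+n₀ᵢ.
Stratum 1 (Site A): n₁ = 294, n₀ = 70, n = 364; a·n₀/n = 217·70/364 = 41.7308; c·n₁/n = 40·294/364 = 32.3077
Stratum 2 (Site B): n₁ = 286, n₀ = 322, n = 608; a·n₀/n = 206·322/608 = 109.0987; c·n₁/n = 121·286/608 = 56.9178
Stratum 3 (Site C): n₁ = 336, n₀ = 248, n = 584; a·n₀/n = 291·248/584 = 123.5753; c·n₁/n = 106·336/584 = 60.9863
RR_MH = (41.7308 + 109.0987 + 123.5753) / (32.3077 + 56.9178 + 60.9863) = 274.4048 / 150.2118 = 1.82679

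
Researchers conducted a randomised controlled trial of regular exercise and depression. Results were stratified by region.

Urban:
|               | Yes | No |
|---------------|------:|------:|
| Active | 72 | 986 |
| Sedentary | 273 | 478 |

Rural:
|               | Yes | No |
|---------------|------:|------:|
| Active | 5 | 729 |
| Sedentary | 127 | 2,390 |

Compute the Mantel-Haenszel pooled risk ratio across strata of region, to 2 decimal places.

0.18

RR_MH = Σ(aᵢ·n₀ᵢ/nᵢ) / Σ(cᵢ·n₁ᵢ/nᵢ), with n₁ᵢ = aᵢ+bᵢ (exposed), n₀ᵢ = cᵢ+dᵢ (unexposed), nᵢ = n₁ᵢ+n₀ᵢ.
Stratum 1 (Urban): n₁ = 1058, n₀ = 751, n = 1809; a·n₀/n = 72·751/1809 = 29.8905; c·n₁/n = 273·1058/1809 = 159.6650
Stratum 2 (Rural): n₁ = 734, n₀ = 2517, n = 3251; a·n₀/n = 5·2517/3251 = 3.8711; c·n₁/n = 127·734/3251 = 28.6736
RR_MH = (29.8905 + 3.8711) / (159.6650 + 28.6736) = 33.7617 / 188.3386 = 0.17926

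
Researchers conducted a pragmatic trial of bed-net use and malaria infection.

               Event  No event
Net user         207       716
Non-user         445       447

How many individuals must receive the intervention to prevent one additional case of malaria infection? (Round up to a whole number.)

4

Risk in treated group = 207/923 = 0.22427; risk in control = 445/892 = 0.49888.
Absolute risk reduction = 0.49888 − 0.22427 = 0.27461
NNT = 1 / ARR = 1 / 0.27461 = 3.642 → round up → 4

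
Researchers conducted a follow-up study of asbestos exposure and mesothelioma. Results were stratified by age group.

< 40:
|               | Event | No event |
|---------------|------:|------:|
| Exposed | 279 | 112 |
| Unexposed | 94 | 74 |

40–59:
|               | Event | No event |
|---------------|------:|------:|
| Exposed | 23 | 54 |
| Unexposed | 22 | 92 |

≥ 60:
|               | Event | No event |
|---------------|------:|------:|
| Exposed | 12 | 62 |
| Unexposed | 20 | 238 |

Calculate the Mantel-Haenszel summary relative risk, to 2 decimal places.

RR_MH = Σ(aᵢ·n₀ᵢ/nᵢ) / Σ(cᵢ·n₁ᵢ/nᵢ), with n₁ᵢ = aᵢ+bᵢ (exposed), n₀ᵢ = cᵢ+dᵢ (unexposed), nᵢ = n₁ᵢ+n₀ᵢ.
Stratum 1 (< 40): n₁ = 391, n₀ = 168, n = 559; a·n₀/n = 279·168/559 = 83.8497; c·n₁/n = 94·391/559 = 65.7496
Stratum 2 (40–59): n₁ = 77, n₀ = 114, n = 191; a·n₀/n = 23·114/191 = 13.7277; c·n₁/n = 22·77/191 = 8.8691
Stratum 3 (≥ 60): n₁ = 74, n₀ = 258, n = 332; a·n₀/n = 12·258/332 = 9.3253; c·n₁/n = 20·74/332 = 4.4578
RR_MH = (83.8497 + 13.7277 + 9.3253) / (65.7496 + 8.8691 + 4.4578) = 106.9028 / 79.0765 = 1.35189

1.35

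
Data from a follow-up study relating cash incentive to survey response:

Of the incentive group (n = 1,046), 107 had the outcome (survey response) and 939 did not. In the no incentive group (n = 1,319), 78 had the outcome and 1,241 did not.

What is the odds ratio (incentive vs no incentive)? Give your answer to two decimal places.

From the description: a = 107, b = 939, c = 78, d = 1241.
OR = (a·d)/(b·c) = (107 × 1241) / (939 × 78) = 132787 / 73242 = 1.81299
The odds of survey response are about 1.81 times as high in the incentive group.

1.81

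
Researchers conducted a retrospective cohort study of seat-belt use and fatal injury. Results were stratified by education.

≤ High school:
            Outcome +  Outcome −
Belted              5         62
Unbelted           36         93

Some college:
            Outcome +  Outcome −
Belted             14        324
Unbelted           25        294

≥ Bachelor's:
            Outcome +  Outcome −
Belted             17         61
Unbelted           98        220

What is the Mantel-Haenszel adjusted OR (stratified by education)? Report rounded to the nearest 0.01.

0.47

OR_MH = Σ(aᵢdᵢ/nᵢ) / Σ(bᵢcᵢ/nᵢ), where nᵢ is the stratum total.
Stratum 1 (≤ High school): n = 196; a·d/n = 5·93/196 = 2.3724; b·c/n = 62·36/196 = 11.3878
Stratum 2 (Some college): n = 657; a·d/n = 14·294/657 = 6.2648; b·c/n = 324·25/657 = 12.3288
Stratum 3 (≥ Bachelor's): n = 396; a·d/n = 17·220/396 = 9.4444; b·c/n = 61·98/396 = 15.0960
OR_MH = (2.3724 + 6.2648 + 9.4444) / (11.3878 + 12.3288 + 15.0960) = 18.0817 / 38.8125 = 0.46587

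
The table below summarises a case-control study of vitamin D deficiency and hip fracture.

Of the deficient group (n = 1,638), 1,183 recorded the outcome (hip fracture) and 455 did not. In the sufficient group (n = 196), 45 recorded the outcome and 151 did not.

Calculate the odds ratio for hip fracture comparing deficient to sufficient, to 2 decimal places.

From the description: a = 1183, b = 455, c = 45, d = 151.
OR = (a·d)/(b·c) = (1183 × 151) / (455 × 45) = 178633 / 20475 = 8.72444
The odds of hip fracture are about 8.72 times as high in the deficient group.

8.72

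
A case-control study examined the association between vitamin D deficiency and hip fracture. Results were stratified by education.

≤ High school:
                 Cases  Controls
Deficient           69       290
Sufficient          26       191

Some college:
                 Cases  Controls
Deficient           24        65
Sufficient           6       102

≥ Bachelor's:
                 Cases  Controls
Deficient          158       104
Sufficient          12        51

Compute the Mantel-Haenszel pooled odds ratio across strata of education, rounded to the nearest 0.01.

3.18

OR_MH = Σ(aᵢdᵢ/nᵢ) / Σ(bᵢcᵢ/nᵢ), where nᵢ is the stratum total.
Stratum 1 (≤ High school): n = 576; a·d/n = 69·191/576 = 22.8802; b·c/n = 290·26/576 = 13.0903
Stratum 2 (Some college): n = 197; a·d/n = 24·102/197 = 12.4264; b·c/n = 65·6/197 = 1.9797
Stratum 3 (≥ Bachelor's): n = 325; a·d/n = 158·51/325 = 24.7938; b·c/n = 104·12/325 = 3.8400
OR_MH = (22.8802 + 12.4264 + 24.7938) / (13.0903 + 1.9797 + 3.8400) = 60.1005 / 18.9100 = 3.17824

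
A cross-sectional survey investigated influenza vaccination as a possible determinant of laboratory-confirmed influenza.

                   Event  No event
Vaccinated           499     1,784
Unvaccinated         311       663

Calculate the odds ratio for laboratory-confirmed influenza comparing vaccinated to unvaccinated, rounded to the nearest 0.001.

0.596

Cells: a = 499, b = 1784, c = 311, d = 663.
OR = (a·d)/(b·c) = (499 × 663) / (1784 × 311) = 330837 / 554824 = 0.59629
Exposure is associated with lower odds of laboratory-confirmed influenza (OR = 0.60 < 1).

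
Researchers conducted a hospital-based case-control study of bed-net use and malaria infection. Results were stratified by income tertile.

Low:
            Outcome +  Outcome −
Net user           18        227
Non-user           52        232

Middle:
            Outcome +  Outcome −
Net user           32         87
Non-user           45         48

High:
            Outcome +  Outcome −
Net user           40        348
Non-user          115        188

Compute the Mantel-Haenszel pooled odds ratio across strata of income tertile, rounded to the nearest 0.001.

0.264

OR_MH = Σ(aᵢdᵢ/nᵢ) / Σ(bᵢcᵢ/nᵢ), where nᵢ is the stratum total.
Stratum 1 (Low): n = 529; a·d/n = 18·232/529 = 7.8941; b·c/n = 227·52/529 = 22.3138
Stratum 2 (Middle): n = 212; a·d/n = 32·48/212 = 7.2453; b·c/n = 87·45/212 = 18.4670
Stratum 3 (High): n = 691; a·d/n = 40·188/691 = 10.8828; b·c/n = 348·115/691 = 57.9161
OR_MH = (7.8941 + 7.2453 + 10.8828) / (22.3138 + 18.4670 + 57.9161) = 26.0222 / 98.6968 = 0.26366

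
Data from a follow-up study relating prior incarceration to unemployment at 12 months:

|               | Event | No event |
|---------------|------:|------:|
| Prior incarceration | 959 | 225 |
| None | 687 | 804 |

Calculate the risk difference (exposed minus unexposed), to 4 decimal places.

Cells: a = 959, b = 225, c = 687, d = 804.
Risk in exposed = 959/1184 = 0.809966; risk in unexposed = 687/1491 = 0.460765.
Risk difference = 0.809966 − 0.460765 = 0.349202

0.3492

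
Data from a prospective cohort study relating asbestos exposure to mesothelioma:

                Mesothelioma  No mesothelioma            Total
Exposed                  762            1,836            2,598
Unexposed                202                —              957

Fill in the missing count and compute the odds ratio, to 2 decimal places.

The missing cell is in the unexposed row: 957 − 202 = 755.
So a = 762, b = 1836, c = 202, d = 755.
OR = (a·d)/(b·c) = (762 × 755) / (1836 × 202) = 575310 / 370872 = 1.55124

1.55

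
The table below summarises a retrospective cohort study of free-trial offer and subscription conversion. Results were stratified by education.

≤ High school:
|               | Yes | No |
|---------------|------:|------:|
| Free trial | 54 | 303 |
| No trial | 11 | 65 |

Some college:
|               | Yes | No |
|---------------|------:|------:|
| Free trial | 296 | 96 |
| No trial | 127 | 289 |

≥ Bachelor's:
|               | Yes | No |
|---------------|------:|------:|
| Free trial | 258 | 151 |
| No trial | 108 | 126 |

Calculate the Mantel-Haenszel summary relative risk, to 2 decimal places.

1.84

RR_MH = Σ(aᵢ·n₀ᵢ/nᵢ) / Σ(cᵢ·n₁ᵢ/nᵢ), with n₁ᵢ = aᵢ+bᵢ (exposed), n₀ᵢ = cᵢ+dᵢ (unexposed), nᵢ = n₁ᵢ+n₀ᵢ.
Stratum 1 (≤ High school): n₁ = 357, n₀ = 76, n = 433; a·n₀/n = 54·76/433 = 9.4781; c·n₁/n = 11·357/433 = 9.0693
Stratum 2 (Some college): n₁ = 392, n₀ = 416, n = 808; a·n₀/n = 296·416/808 = 152.3960; c·n₁/n = 127·392/808 = 61.6139
Stratum 3 (≥ Bachelor's): n₁ = 409, n₀ = 234, n = 643; a·n₀/n = 258·234/643 = 93.8911; c·n₁/n = 108·409/643 = 68.6967
RR_MH = (9.4781 + 152.3960 + 93.8911) / (9.0693 + 61.6139 + 68.6967) = 255.7652 / 139.3799 = 1.83502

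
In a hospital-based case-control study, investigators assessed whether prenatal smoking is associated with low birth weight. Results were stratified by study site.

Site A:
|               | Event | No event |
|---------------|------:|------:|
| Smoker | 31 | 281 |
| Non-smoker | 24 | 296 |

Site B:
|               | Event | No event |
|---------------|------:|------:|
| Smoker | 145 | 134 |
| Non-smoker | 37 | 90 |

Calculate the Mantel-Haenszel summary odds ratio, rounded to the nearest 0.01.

2.04

OR_MH = Σ(aᵢdᵢ/nᵢ) / Σ(bᵢcᵢ/nᵢ), where nᵢ is the stratum total.
Stratum 1 (Site A): n = 632; a·d/n = 31·296/632 = 14.5190; b·c/n = 281·24/632 = 10.6709
Stratum 2 (Site B): n = 406; a·d/n = 145·90/406 = 32.1429; b·c/n = 134·37/406 = 12.2118
OR_MH = (14.5190 + 32.1429) / (10.6709 + 12.2118) = 46.6618 / 22.8827 = 2.03917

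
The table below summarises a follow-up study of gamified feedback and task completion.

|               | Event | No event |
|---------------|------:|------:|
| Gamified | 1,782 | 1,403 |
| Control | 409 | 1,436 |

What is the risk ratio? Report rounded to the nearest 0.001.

2.524

Cells: a = 1782, b = 1403, c = 409, d = 1436.
Risk in exposed = 1782/3185 = 0.55950; risk in unexposed = 409/1845 = 0.22168.
RR = 0.55950 / 0.22168 = 2.52390
The risk among the exposed is 2.52 times that among the unexposed.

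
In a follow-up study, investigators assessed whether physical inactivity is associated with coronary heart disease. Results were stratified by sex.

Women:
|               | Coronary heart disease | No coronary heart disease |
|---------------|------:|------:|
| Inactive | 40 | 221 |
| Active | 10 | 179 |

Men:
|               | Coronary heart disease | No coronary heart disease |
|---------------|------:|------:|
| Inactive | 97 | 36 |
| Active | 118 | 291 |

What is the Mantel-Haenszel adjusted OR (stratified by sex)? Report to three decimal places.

5.333

OR_MH = Σ(aᵢdᵢ/nᵢ) / Σ(bᵢcᵢ/nᵢ), where nᵢ is the stratum total.
Stratum 1 (Women): n = 450; a·d/n = 40·179/450 = 15.9111; b·c/n = 221·10/450 = 4.9111
Stratum 2 (Men): n = 542; a·d/n = 97·291/542 = 52.0793; b·c/n = 36·118/542 = 7.8376
OR_MH = (15.9111 + 52.0793) / (4.9111 + 7.8376) = 67.9904 / 12.7487 = 5.33311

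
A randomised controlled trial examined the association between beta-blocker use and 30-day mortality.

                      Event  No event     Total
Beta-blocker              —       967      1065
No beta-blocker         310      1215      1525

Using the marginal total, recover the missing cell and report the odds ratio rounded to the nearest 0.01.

The missing cell is in the exposed row: 1065 − 967 = 98.
So a = 98, b = 967, c = 310, d = 1215.
OR = (a·d)/(b·c) = (98 × 1215) / (967 × 310) = 119070 / 299770 = 0.39720

0.40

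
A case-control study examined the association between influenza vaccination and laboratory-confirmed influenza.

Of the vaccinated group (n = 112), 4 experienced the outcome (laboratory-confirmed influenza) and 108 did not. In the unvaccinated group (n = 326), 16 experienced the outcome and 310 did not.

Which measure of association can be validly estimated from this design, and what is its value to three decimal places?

0.718

From the description: a = 4, b = 108, c = 16, d = 310.
This is a case-control study: participants were sampled on outcome status, so risks in the source population cannot be estimated directly — relative risk is not valid here. The odds ratio is the appropriate measure.
OR = (a·d)/(b·c) = (4 × 310) / (108 × 16) = 1240 / 1728 = 0.71759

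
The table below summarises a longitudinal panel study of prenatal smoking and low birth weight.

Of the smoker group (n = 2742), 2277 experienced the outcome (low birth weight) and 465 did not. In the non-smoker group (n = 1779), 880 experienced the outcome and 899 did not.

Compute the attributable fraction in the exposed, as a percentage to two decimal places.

40.43

From the description: a = 2277, b = 465, c = 880, d = 899.
Risk in exposed = 2277/2742 = 0.83042; risk in unexposed = 880/1779 = 0.49466.
RR = 0.83042/0.49466 = 1.67876
AR% = (RR − 1)/RR × 100 = (1.67876 − 1)/1.67876 × 100 = 40.4323%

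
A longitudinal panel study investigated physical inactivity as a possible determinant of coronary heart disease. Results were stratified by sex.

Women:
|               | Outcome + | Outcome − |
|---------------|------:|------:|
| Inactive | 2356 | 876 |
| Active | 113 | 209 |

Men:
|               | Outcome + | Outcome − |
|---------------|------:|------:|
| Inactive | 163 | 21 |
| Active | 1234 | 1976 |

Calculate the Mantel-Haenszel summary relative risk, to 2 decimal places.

RR_MH = Σ(aᵢ·n₀ᵢ/nᵢ) / Σ(cᵢ·n₁ᵢ/nᵢ), with n₁ᵢ = aᵢ+bᵢ (exposed), n₀ᵢ = cᵢ+dᵢ (unexposed), nᵢ = n₁ᵢ+n₀ᵢ.
Stratum 1 (Women): n₁ = 3232, n₀ = 322, n = 3554; a·n₀/n = 2356·322/3554 = 213.4586; c·n₁/n = 113·3232/3554 = 102.7620
Stratum 2 (Men): n₁ = 184, n₀ = 3210, n = 3394; a·n₀/n = 163·3210/3394 = 154.1632; c·n₁/n = 1234·184/3394 = 66.8992
RR_MH = (213.4586 + 154.1632) / (102.7620 + 66.8992) = 367.6219 / 169.6612 = 2.16680

2.17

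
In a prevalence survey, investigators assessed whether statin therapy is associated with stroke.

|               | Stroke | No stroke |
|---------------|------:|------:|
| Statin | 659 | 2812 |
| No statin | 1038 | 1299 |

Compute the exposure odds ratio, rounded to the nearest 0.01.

Cells: a = 659, b = 2812, c = 1038, d = 1299.
OR = (a·d)/(b·c) = (659 × 1299) / (2812 × 1038) = 856041 / 2918856 = 0.29328
Exposure is associated with lower odds of stroke (OR = 0.29 < 1).

0.29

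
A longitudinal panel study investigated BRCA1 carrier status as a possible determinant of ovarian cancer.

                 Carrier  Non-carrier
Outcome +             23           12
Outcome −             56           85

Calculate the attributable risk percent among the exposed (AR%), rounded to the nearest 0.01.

57.51

Reading the table with exposure as columns: a = 23 (Carrier, case), b = 56 (Carrier, non-case), c = 12 (Non-carrier, case), d = 85.
Risk in exposed = 23/79 = 0.29114; risk in unexposed = 12/97 = 0.12371.
RR = 0.29114/0.12371 = 2.35338
AR% = (RR − 1)/RR × 100 = (2.35338 − 1)/2.35338 × 100 = 57.5078%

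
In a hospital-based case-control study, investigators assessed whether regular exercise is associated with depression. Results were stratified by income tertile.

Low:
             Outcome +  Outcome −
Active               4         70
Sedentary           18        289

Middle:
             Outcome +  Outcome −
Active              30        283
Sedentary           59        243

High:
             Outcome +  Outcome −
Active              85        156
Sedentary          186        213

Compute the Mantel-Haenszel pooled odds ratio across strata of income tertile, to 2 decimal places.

0.57

OR_MH = Σ(aᵢdᵢ/nᵢ) / Σ(bᵢcᵢ/nᵢ), where nᵢ is the stratum total.
Stratum 1 (Low): n = 381; a·d/n = 4·289/381 = 3.0341; b·c/n = 70·18/381 = 3.3071
Stratum 2 (Middle): n = 615; a·d/n = 30·243/615 = 11.8537; b·c/n = 283·59/615 = 27.1496
Stratum 3 (High): n = 640; a·d/n = 85·213/640 = 28.2891; b·c/n = 156·186/640 = 45.3375
OR_MH = (3.0341 + 11.8537 + 28.2891) / (3.3071 + 27.1496 + 45.3375) = 43.1768 / 75.7942 = 0.56966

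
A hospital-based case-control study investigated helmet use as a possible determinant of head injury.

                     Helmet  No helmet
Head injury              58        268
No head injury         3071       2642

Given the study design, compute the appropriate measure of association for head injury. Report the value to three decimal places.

Reading the table with exposure as columns: a = 58 (Helmet, case), b = 3071 (Helmet, non-case), c = 268 (No helmet, case), d = 2642.
This is a hospital-based case-control study: participants were sampled on outcome status, so risks in the source population cannot be estimated directly — relative risk is not valid here. The odds ratio is the appropriate measure.
OR = (a·d)/(b·c) = (58 × 2642) / (3071 × 268) = 153236 / 823028 = 0.18619

0.186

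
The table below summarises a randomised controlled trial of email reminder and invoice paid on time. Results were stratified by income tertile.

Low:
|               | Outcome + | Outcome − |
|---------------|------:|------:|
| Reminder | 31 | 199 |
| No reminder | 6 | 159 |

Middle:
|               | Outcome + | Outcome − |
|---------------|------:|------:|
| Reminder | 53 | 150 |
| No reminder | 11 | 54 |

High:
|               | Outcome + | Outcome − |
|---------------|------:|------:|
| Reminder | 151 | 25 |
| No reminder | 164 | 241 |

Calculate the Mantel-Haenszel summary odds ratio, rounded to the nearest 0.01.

5.28

OR_MH = Σ(aᵢdᵢ/nᵢ) / Σ(bᵢcᵢ/nᵢ), where nᵢ is the stratum total.
Stratum 1 (Low): n = 395; a·d/n = 31·159/395 = 12.4785; b·c/n = 199·6/395 = 3.0228
Stratum 2 (Middle): n = 268; a·d/n = 53·54/268 = 10.6791; b·c/n = 150·11/268 = 6.1567
Stratum 3 (High): n = 581; a·d/n = 151·241/581 = 62.6351; b·c/n = 25·164/581 = 7.0568
OR_MH = (12.4785 + 10.6791 + 62.6351) / (3.0228 + 6.1567 + 7.0568) = 85.7927 / 16.2363 = 5.28401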